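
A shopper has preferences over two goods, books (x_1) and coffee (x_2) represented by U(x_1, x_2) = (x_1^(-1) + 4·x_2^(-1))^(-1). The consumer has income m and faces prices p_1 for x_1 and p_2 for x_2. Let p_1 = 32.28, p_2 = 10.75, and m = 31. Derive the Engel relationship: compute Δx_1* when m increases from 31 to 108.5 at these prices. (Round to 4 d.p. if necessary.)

Δx_1* = 1.1145

MRS = MU_x_1/MU_x_2 = (1/4)·(x_2/x_1)^(2). Set equal to p_1/p_2.
Solve for the ratio: x_2/x_1 = [4·p_1/p_2]^(0.5).
Substitute x_2 = (x_2/x_1)·x_1 into the budget: x_1* = m/(p_1 + p_2·(x_2/x_1)).
Numerically x_2/x_1 = 3.465712, so x_1* = 31/(32.28 + 10.75·3.465712) = 0.4458.
At m' = 108.5: x_1* = 1.5603. Change: 1.5603 − 0.4458 = 1.1145.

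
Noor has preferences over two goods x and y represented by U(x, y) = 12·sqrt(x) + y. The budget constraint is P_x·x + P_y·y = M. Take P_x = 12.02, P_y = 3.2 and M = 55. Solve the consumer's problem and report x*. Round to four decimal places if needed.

x* = 2.5515

Thus x* = (6·P_y/P_x)² — independent of M — with the rest of income spent on y.
Plugging in: x* = (6·3.2/12.02)² = 2.5515.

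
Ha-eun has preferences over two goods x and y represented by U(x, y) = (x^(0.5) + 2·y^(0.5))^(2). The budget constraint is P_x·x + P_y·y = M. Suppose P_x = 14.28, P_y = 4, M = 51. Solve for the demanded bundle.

x* = 0.2337, y* = 11.9156

Substitute y = (y/x)·x into the budget: x* = M/(P_x + P_y·(y/x)).
Numerically y/x = 50.9796, so x* = 51/(14.28 + 4·50.9796) = 0.2337 and y* = 50.9796·0.2337 = 11.9156.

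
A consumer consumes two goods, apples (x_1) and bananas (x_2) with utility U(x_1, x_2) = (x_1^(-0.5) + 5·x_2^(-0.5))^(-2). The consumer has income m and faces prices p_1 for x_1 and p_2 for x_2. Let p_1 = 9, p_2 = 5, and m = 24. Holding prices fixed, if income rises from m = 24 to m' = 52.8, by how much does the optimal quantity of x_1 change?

MRS = MU_x_1/MU_x_2 = (1/5)·(x_2/x_1)^(1.5). Set equal to p_1/p_2.
Solve for the ratio: x_2/x_1 = [5·p_1/p_2]^(2/3).
With the ratio pinned down, the budget gives x_1* = m/(p_1 + p_2·(x_2/x_1)) and x_2* = (x_2/x_1)·x_1*.
Numerically x_2/x_1 = 4.326749, so x_1* = 24/(9 + 5·4.326749) = 0.7834.
At m' = 52.8: x_1* = 1.7236. Change: 1.7236 − 0.7834 = 0.9401.

Δx_1* = 0.9401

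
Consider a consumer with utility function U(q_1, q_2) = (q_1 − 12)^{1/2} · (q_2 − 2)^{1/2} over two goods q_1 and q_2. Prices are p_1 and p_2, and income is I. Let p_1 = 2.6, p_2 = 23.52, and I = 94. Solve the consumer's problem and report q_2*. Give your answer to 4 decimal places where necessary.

MRS = (q_2−2)/(q_1−12). Tangency with p_1/p_2 gives q_2−2 = (p_1/p_2)·(q_1−12).
Substituting into the budget: q_1* = 12 + 0.5·(I − 12·p_1 − 2·p_2)/p_1, and q_2* = 2 + 0.5·(…)/p_2.
Discretionary income = 94 − 12·2.6 − 2·23.52 = 15.76; q_2* = 2 + 0.5·15.76/23.52 = 2.335.

q_2* = 2.335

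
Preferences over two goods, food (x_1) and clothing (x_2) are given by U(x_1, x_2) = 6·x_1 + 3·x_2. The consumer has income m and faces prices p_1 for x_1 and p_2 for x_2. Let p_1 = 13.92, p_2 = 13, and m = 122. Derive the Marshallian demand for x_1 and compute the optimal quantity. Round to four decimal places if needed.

x_1 gives more utility per dollar, so spend all income on x_1: x_1* = m/p_1, x_2* = 0.
Numerically: x_1* = 8.7644, x_2* = 0.

x_1* = 8.7644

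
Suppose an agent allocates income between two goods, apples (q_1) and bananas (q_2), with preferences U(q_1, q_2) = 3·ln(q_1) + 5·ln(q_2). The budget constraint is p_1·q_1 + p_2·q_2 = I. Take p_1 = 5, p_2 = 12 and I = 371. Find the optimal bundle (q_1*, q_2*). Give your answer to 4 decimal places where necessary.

q_1* = 27.825, q_2* = 19.3229

Tangency: MRS = (3/5)·q_2/q_1 = p_1/p_2.
Rearranging, p_2·q_2 = (5/3)·p_1·q_1. Substituting into the budget gives p_1·q_1·(1 + (5/3)) = I.
Demand: q_1*(p_1,p_2,I) = 0.375·I/p_1 and q_2* = 0.625·I/p_2.
At p_1=5, p_2=12, I=371: q_1* = 0.375·371/5 = 27.825, q_2* = 19.3229.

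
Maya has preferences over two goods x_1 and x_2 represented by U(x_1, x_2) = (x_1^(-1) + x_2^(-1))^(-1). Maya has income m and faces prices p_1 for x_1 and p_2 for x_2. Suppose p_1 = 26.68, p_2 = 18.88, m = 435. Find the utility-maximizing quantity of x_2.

x_2* = 10.5267

From the CES first-order condition, (x_2/x_1)^(2) = p_1/p_2.
Solve for the ratio: x_2/x_1 = [p_1/p_2]^(0.5).
Substitute x_2 = (x_2/x_1)·x_1 into the budget: x_1* = m/(p_1 + p_2·(x_2/x_1)).
Numerically x_2/x_1 = 1.188754, so x_1* = 435/(26.68 + 18.88·1.188754) = 8.8552 and x_2* = 1.188754·8.8552 = 10.5267.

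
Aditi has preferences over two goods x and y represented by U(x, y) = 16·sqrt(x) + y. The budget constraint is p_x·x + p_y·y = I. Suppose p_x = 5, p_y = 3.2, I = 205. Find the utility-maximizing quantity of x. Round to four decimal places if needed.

x* = 26.2144

Plugging in: x* = (8·3.2/5)² = 26.2144.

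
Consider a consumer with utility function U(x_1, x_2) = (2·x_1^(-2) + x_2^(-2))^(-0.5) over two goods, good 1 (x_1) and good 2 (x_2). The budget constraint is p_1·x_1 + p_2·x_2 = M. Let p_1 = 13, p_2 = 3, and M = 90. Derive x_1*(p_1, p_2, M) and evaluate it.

x_1* = 5.3311

MU_x_1 ∝ 2·x_1^(-3), MU_x_2 ∝ x_2^(-3), so MRS = 2·(x_2/x_1)^(3) = p_1/p_2.
Solve for the ratio: x_2/x_1 = [(1/2)·p_1/p_2]^(1/3).
With the ratio pinned down, the budget gives x_1* = M/(p_1 + p_2·(x_2/x_1)) and x_2* = (x_2/x_1)·x_1*.
Numerically x_2/x_1 = 1.293989, so x_1* = 90/(13 + 3·1.293989) = 5.3311.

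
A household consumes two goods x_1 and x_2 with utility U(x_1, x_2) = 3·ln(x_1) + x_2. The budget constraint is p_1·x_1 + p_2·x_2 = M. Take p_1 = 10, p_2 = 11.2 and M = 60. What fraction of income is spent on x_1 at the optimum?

MU_x_1 = 3/x_1, MU_x_2 = 1. Tangency: 3/x_1 = p_1/p_2.
So x_1*(p_1,p_2) = 3·p_2/p_1, independent of income; and x_2* = (M − 3·p_2)/p_2.
At the given prices: x_1* = 3·11.2/10 = 3.36, and x_2* = 2.3571.
Expenditure on x_1: 10·3.36 = 33.6; share = 0.56.

share on x_1 = 0.56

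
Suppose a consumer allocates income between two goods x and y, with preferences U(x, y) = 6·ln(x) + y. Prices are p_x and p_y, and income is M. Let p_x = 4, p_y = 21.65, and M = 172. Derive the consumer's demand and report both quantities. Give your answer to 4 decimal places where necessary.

MU_x = 6/x, MU_y = 1. Tangency: 6/x = p_x/p_y.
So x*(p_x,p_y) = 6·p_y/p_x, independent of income; and y* = (M − 6·p_y)/p_y.
At the given prices: x* = 6·21.65/4 = 32.475, and y* = 1.9446.

x* = 32.475, y* = 1.9446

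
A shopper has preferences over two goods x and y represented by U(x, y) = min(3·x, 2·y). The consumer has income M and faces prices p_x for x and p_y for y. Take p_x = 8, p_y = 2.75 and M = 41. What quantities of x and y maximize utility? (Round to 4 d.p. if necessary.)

Here 2·8 + 3·2.75 = 24.25, giving x* = 3.3814 and y* = 5.0722.

x* = 3.3814, y* = 5.0722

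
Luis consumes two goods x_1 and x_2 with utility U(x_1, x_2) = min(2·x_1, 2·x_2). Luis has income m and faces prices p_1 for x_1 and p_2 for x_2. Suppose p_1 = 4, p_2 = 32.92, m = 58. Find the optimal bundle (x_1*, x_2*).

Leontief preferences: the optimum is at the kink where x_1/2 = x_2/2, i.e. x_2 = x_1.
Budget: p_1·x_1 + p_2·x_1 = m, so (2·p_1 + 2·p_2)·x_1 = 2·m.
Demand: x_1*(p_1,p_2,m) = 2·m/(2·p_1 + 2·p_2), x_2* = 2·m/(2·p_1 + 2·p_2).
Here 2·4 + 2·32.92 = 73.84, giving x_1* = 1.571 and x_2* = 1.571.

x_1* = 1.571, x_2* = 1.571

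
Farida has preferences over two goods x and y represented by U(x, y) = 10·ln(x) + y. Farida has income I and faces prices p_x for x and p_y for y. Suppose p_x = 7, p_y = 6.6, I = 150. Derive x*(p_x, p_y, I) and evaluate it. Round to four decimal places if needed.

x* = 9.4286

MU_x = 10/x, MU_y = 1. Tangency: 10/x = p_x/p_y.
So x*(p_x,p_y) = 10·p_y/p_x, independent of income; and y* = (I − 10·p_y)/p_y.
At the given prices: x* = 10·6.6/7 = 9.4286.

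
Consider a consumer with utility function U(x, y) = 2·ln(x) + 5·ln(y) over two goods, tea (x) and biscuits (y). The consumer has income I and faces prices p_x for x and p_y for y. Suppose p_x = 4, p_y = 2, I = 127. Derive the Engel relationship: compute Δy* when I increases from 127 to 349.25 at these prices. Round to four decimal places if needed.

Δy* = 79.375

Tangency: MRS = (2/5)·y/x = p_x/p_y.
Rearranging, p_y·y = (5/2)·p_x·x. Substituting into the budget gives p_x·x·(1 + (5/2)) = I.
Demand: x*(p_x,p_y,I) = 2/7·I/p_x and y* = 5/7·I/p_y.
At p_x=4, p_y=2, I=127: y* = 5/7·127/2 = 45.3571.
At I' = 349.25: y* = 124.7321. Change: 124.7321 − 45.3571 = 79.375.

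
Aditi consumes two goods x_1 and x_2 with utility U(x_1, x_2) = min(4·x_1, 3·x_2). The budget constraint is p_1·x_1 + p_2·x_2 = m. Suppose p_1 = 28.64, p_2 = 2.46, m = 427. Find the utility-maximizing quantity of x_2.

Leontief preferences: the optimum is at the kink where x_1/3 = x_2/4, i.e. x_2 = (4/3)·x_1.
Budget: p_1·x_1 + p_2·(4/3)·x_1 = m, so (3·p_1 + 4·p_2)·x_1 = 3·m.
Demand: x_1*(p_1,p_2,m) = 3·m/(3·p_1 + 4·p_2), x_2* = 4·m/(3·p_1 + 4·p_2).
Here 3·28.64 + 4·2.46 = 95.76, giving x_2* = 17.8363.

x_2* = 17.8363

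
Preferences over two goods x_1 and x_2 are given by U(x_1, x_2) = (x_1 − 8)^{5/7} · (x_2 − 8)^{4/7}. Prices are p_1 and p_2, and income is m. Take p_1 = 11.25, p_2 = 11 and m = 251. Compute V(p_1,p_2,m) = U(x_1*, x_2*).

V = 4.6367

Substituting into the budget: x_1* = 8 + 5/9·(m − 8·p_1 − 8·p_2)/p_1, and x_2* = 8 + 4/9·(…)/p_2.
Discretionary income = 251 − 8·11.25 − 8·11 = 73; x_1* = 8 + 5/9·73/11.25 = 11.6049; x_2* = 8 + 4/9·73/11 = 10.9495.
Utility at the optimum: U(11.6049, 10.9495) = 4.6367.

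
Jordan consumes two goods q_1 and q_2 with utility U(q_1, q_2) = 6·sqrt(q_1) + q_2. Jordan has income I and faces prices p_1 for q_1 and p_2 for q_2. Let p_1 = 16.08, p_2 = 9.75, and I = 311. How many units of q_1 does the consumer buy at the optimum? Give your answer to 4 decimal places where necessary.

q_1* = 3.3089

MU_q_1 = 3/√q_1, MU_q_2 = 1. Tangency: 3/√q_1 = p_1/p_2.
Thus q_1* = (3·p_2/p_1)² — independent of I — with the rest of income spent on q_2.
Plugging in: q_1* = (3·9.75/16.08)² = 3.3089.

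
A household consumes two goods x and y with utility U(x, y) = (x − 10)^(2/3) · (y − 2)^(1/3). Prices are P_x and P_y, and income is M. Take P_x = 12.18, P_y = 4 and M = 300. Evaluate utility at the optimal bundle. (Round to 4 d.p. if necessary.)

This is Cobb-Douglas in (x−10, y−2): tangency gives 2/3·P_y·(y−2) = 1/3·P_x·(x−10).
After buying the subsistence bundle (10, 2), a share 2/3 of the remaining income goes to x: x* = 10 + 2/3·(M − 10P_x − 2P_y)/P_x.
Discretionary income = 300 − 10·12.18 − 2·4 = 170.2; x* = 10 + 2/3·170.2/12.18 = 19.3158; y* = 2 + 1/3·170.2/4 = 16.1833.
Utility at the optimum: U(19.3158, 16.1833) = 10.717.

V = 10.717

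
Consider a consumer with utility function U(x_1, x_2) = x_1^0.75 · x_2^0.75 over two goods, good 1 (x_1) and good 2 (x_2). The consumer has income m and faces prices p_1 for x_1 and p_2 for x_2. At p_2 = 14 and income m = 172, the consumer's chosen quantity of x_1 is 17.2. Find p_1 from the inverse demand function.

The MRS is x_2/x_1. Set MRS = p_1/p_2.
Rearranging, p_2·x_2 = p_1·x_1. Substituting into the budget gives p_1·x_1·(1 + 1) = m.
Demand: x_1*(p_1,p_2,m) = 0.5·m/p_1 and x_2* = 0.5·m/p_2.
Set x_1* = 17.2 in the demand function and solve for p_1: p_1 = 5.

p_1 = 5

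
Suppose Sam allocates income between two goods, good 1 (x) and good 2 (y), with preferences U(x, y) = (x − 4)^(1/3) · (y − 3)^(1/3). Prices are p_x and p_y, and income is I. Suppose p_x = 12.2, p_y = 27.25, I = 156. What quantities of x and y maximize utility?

x* = 5.043, y* = 3.467

MRS = (y−3)/(x−4). Tangency with p_x/p_y gives y−3 = (p_x/p_y)·(x−4).
Substituting into the budget: x* = 4 + 0.5·(I − 4·p_x − 3·p_y)/p_x, and y* = 3 + 0.5·(…)/p_y.
Discretionary income = 156 − 4·12.2 − 3·27.25 = 25.45; x* = 4 + 0.5·25.45/12.2 = 5.043; y* = 3 + 0.5·25.45/27.25 = 3.467.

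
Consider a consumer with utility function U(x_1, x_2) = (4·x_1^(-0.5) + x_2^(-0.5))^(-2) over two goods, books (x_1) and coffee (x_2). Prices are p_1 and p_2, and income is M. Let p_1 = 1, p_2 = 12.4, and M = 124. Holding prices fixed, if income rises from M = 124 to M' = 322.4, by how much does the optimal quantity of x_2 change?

MRS = MU_x_1/MU_x_2 = 4·(x_2/x_1)^(1.5). Set equal to p_1/p_2.
Solve for the ratio: x_2/x_1 = [(1/4)·p_1/p_2]^(2/3).
Substitute x_2 = (x_2/x_1)·x_1 into the budget: x_1* = M/(p_1 + p_2·(x_2/x_1)).
Numerically x_2/x_1 = 0.074076, so x_1* = 124/(1 + 12.4·0.074076) = 64.6323 and x_2* = 0.074076·64.6323 = 4.7877.
At M' = 322.4: x_2* = 12.4481. Change: 12.4481 − 4.7877 = 7.6603.

Δx_2* = 7.6603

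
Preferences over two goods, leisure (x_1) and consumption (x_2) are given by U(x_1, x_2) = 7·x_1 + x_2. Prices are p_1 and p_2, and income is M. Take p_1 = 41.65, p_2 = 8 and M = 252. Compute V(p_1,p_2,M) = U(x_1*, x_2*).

Perfect substitutes: compare marginal utility per dollar. 7/p_1 vs 1/p_2 → 0.1681 vs 0.125.
x_1 gives more utility per dollar, so spend all income on x_1: x_1* = M/p_1, x_2* = 0.
Numerically: x_1* = 6.0504, x_2* = 0.
Utility at the optimum: U(6.0504, 0) = 42.3529.

V = 42.3529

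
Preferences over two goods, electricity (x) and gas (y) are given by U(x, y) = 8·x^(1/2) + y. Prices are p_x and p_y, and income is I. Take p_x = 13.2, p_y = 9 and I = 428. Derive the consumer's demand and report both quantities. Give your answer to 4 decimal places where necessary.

MU_x = 4/√x, MU_y = 1. Tangency: 4/√x = p_x/p_y.
Solve: √x = 4·p_y/p_x, so x*(p_x,p_y) = (4·p_y/p_x)², and y* = (I − p_x·x*)/p_y.
Plugging in: x* = (4·9/13.2)² = 7.438, y* = 36.6465.

x* = 7.438, y* = 36.6465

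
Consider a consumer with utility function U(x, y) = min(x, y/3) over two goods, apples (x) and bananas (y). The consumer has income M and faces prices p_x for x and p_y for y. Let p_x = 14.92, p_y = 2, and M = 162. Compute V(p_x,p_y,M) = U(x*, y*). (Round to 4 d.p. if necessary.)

V = 7.7438

Demand: x*(p_x,p_y,M) = M/(p_x + 3·p_y), y* = 3·M/(p_x + 3·p_y).
Here 14.92 + 3·2 = 20.92, giving x* = 7.7438 and y* = 23.2314.
Utility at the optimum: U(7.7438, 23.2314) = 7.7438.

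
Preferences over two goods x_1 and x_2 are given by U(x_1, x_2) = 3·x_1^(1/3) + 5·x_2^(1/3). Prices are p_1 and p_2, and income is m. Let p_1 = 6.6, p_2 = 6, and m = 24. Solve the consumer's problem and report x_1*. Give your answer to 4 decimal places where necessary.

From the CES first-order condition, (3/5)·(x_2/x_1)^(2/3) = p_1/p_2.
Solve for the ratio: x_2/x_1 = [(5/3)·p_1/p_2]^(1.5).
With the ratio pinned down, the budget gives x_1* = m/(p_1 + p_2·(x_2/x_1)) and x_2* = (x_2/x_1)·x_1*.
Numerically x_2/x_1 = 2.482345, so x_1* = 24/(6.6 + 6·2.482345) = 1.1166.

x_1* = 1.1166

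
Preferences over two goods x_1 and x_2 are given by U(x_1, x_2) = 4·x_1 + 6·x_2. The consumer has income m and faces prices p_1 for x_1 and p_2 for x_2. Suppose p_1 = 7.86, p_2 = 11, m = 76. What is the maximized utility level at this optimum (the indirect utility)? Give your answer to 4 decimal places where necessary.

V = 41.4545

Perfect substitutes: compare marginal utility per dollar. 4/p_1 vs 6/p_2 → 0.5089 vs 0.5455.
x_2 gives more utility per dollar, so spend all income on x_2: x_2* = m/p_2, x_1* = 0.
Numerically: x_1* = 0, x_2* = 6.9091.
Utility at the optimum: U(0, 6.9091) = 41.4545.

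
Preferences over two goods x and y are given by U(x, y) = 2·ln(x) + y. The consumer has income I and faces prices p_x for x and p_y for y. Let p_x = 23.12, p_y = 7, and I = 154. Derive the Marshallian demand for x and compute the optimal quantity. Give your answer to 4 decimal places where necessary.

Set MRS = p_x/p_y: (2/x)/1 = p_x/p_y.
So x*(p_x,p_y) = 2·p_y/p_x, independent of income; and y* = (I − 2·p_y)/p_y.
At the given prices: x* = 2·7/23.12 = 0.6055.

x* = 0.6055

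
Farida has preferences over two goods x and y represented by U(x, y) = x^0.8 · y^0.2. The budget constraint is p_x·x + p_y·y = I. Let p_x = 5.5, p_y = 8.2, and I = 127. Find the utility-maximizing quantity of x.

MU_x/MU_y = (0.8·y)/(0.2·x); tangency sets this equal to p_x/p_y.
Rearranging, p_y·y = (1/4)·p_x·x. Substituting into the budget gives p_x·x·(1 + (1/4)) = I.
Demand: x*(p_x,p_y,I) = 0.8·I/p_x and y* = 0.2·I/p_y.
At p_x=5.5, p_y=8.2, I=127: x* = 0.8·127/5.5 = 18.4727.

x* = 18.4727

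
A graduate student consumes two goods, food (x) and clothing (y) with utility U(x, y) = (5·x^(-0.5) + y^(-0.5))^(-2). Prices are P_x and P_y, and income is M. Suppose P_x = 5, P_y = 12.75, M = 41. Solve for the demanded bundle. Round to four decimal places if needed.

From the CES first-order condition, 5·(y/x)^(1.5) = P_x/P_y.
Solve for the ratio: y/x = [(1/5)·P_x/P_y]^(2/3).
Substitute y = (y/x)·x into the budget: x* = M/(P_x + P_y·(y/x)).
Numerically y/x = 0.183229, so x* = 41/(5 + 12.75·0.183229) = 5.5888 and y* = 0.183229·5.5888 = 1.024.

x* = 5.5888, y* = 1.024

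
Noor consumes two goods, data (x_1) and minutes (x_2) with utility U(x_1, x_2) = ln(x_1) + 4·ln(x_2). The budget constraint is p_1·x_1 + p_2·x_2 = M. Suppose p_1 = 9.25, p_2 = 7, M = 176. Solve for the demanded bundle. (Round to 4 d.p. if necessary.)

x_1* = 3.8054, x_2* = 20.1143

Demand: x_1*(p_1,p_2,M) = 0.2·M/p_1 and x_2* = 0.8·M/p_2.
At p_1=9.25, p_2=7, M=176: x_1* = 0.2·176/9.25 = 3.8054, x_2* = 20.1143.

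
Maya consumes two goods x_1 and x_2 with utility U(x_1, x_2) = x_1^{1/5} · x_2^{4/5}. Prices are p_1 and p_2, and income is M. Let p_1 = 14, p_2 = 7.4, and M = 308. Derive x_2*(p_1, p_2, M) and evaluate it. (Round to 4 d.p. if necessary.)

x_2* = 33.2973

The MRS is (1/4)·x_2/x_1. Set MRS = p_1/p_2.
So 0.2·p_2·x_2 = 0.8·p_1·x_1; combined with the budget, a share 0.2 of income goes to x_1.
Demand: x_1*(p_1,p_2,M) = 0.2·M/p_1 and x_2* = 0.8·M/p_2.
At p_1=14, p_2=7.4, M=308: x_2* = 0.8·308/7.4 = 33.2973.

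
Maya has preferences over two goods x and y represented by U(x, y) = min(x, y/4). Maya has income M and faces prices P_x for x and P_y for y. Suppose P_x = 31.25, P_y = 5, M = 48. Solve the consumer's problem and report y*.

Here 31.25 + 4·5 = 51.25, giving y* = 3.7463.

y* = 3.7463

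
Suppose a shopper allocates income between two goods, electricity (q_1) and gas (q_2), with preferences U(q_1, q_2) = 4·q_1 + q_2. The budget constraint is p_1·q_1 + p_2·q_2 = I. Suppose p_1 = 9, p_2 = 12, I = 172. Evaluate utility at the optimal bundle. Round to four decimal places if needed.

Perfect substitutes: compare marginal utility per dollar. 4/p_1 vs 1/p_2 → 0.4444 vs 0.0833.
q_1 gives more utility per dollar, so spend all income on q_1: q_1* = I/p_1, q_2* = 0.
Numerically: q_1* = 19.1111, q_2* = 0.
Utility at the optimum: U(19.1111, 0) = 76.4444.

V = 76.4444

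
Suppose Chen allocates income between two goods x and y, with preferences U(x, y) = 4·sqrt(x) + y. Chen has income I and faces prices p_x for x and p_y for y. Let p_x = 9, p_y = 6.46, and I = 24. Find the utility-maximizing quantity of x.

MU_x = 2/√x, MU_y = 1. Tangency: 2/√x = p_x/p_y.
Solve: √x = 2·p_y/p_x, so x*(p_x,p_y) = (2·p_y/p_x)², and y* = (I − p_x·x*)/p_y.
Plugging in: x* = (2·6.46/9)² = 2.0608.

x* = 2.0608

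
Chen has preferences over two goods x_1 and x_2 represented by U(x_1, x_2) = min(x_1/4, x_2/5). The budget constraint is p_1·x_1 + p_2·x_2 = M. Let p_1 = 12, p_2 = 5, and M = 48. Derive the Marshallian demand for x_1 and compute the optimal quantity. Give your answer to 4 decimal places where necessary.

x_1* = 2.6301

Here 4·12 + 5·5 = 73, giving x_1* = 2.6301.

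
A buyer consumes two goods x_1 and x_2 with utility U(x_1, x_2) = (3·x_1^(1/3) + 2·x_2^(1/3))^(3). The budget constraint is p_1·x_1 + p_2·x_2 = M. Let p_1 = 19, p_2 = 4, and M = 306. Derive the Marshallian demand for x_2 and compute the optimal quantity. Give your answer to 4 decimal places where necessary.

x_2* = 41.51

From the CES first-order condition, (3/2)·(x_2/x_1)^(2/3) = p_1/p_2.
Hence x_2/x_1 = ((2/3)·p_1/p_2)^(1/(2/3)), i.e. raised to the 1.5 power.
Substitute x_2 = (x_2/x_1)·x_1 into the budget: x_1* = M/(p_1 + p_2·(x_2/x_1)).
Numerically x_2/x_1 = 5.635125, so x_1* = 306/(19 + 4·5.635125) = 7.3663 and x_2* = 5.635125·7.3663 = 41.51.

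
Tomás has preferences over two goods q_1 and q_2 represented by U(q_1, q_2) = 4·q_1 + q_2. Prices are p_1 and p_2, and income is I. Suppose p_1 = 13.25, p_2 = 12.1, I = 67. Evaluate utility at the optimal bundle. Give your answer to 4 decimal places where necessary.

V = 20.2264

q_1 gives more utility per dollar, so spend all income on q_1: q_1* = I/p_1, q_2* = 0.
Numerically: q_1* = 5.0566, q_2* = 0.
Utility at the optimum: U(5.0566, 0) = 20.2264.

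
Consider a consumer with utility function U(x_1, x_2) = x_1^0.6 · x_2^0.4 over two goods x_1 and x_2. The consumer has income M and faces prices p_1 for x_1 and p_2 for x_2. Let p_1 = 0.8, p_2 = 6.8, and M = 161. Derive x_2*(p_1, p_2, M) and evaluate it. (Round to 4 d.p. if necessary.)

x_2* = 9.4706

The MRS is (3/2)·x_2/x_1. Set MRS = p_1/p_2.
Rearranging, p_2·x_2 = (2/3)·p_1·x_1. Substituting into the budget gives p_1·x_1·(1 + (2/3)) = M.
Demand: x_1*(p_1,p_2,M) = 0.6·M/p_1 and x_2* = 0.4·M/p_2.
At p_1=0.8, p_2=6.8, M=161: x_2* = 0.4·161/6.8 = 9.4706.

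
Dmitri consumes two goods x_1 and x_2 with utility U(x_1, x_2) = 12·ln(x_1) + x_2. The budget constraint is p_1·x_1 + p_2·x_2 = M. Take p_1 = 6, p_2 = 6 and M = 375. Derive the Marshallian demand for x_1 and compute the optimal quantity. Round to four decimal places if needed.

MU_x_1 = 12/x_1, MU_x_2 = 1. Tangency: 12/x_1 = p_1/p_2.
So x_1*(p_1,p_2) = 12·p_2/p_1, independent of income; and x_2* = (M − 12·p_2)/p_2.
At the given prices: x_1* = 12·6/6 = 12.

x_1* = 12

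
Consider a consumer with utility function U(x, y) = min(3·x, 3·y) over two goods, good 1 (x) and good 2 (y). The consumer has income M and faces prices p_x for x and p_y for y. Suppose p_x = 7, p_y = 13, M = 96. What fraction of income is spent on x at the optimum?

share on x = 0.35

With perfect complements, no substitution: consume in ratio x:y = 3:3.
Budget: p_x·x + p_y·x = M, so (3·p_x + 3·p_y)·x = 3·M.
Demand: x*(p_x,p_y,M) = 3·M/(3·p_x + 3·p_y), y* = 3·M/(3·p_x + 3·p_y).
Here 3·7 + 3·13 = 60, giving x* = 4.8 and y* = 4.8.
Expenditure on x: 7·4.8 = 33.6; share = 0.35.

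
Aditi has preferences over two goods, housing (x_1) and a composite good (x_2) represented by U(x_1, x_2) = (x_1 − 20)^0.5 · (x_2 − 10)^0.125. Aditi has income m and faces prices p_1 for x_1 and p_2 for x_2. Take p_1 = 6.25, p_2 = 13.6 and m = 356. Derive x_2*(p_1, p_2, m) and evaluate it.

x_2* = 11.3971

Let x_1' = x_1−20, x_2' = x_2−10. MRS = 4·x_2'/x_1' = p_1/p_2.
Substituting into the budget: x_1* = 20 + 0.8·(m − 20·p_1 − 10·p_2)/p_1, and x_2* = 10 + 0.2·(…)/p_2.
Discretionary income = 356 − 20·6.25 − 10·13.6 = 95; x_2* = 10 + 0.2·95/13.6 = 11.3971.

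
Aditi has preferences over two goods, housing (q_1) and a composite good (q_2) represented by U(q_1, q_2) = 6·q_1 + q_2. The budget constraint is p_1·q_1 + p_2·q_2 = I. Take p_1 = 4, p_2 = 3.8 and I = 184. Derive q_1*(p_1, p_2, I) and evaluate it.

q_1 gives more utility per dollar, so spend all income on q_1: q_1* = I/p_1, q_2* = 0.
Numerically: q_1* = 46, q_2* = 0.

q_1* = 46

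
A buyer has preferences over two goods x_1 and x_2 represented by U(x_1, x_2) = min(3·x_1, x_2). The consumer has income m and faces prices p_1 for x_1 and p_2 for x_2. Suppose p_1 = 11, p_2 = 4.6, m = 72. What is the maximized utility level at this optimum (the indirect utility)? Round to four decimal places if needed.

V = 8.7097

With perfect complements, no substitution: consume in ratio x_1:x_2 = 1:3.
Budget: p_1·x_1 + p_2·3·x_1 = m, so (p_1 + 3·p_2)·x_1 = m.
Demand: x_1*(p_1,p_2,m) = m/(p_1 + 3·p_2), x_2* = 3·m/(p_1 + 3·p_2).
Here 11 + 3·4.6 = 24.8, giving x_1* = 2.9032 and x_2* = 8.7097.
Utility at the optimum: U(2.9032, 8.7097) = 8.7097.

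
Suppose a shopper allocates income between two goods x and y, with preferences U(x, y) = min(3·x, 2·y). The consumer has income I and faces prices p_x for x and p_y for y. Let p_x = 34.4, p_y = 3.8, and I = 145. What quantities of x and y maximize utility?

With perfect complements, no substitution: consume in ratio x:y = 2:3.
Budget: p_x·x + p_y·(3/2)·x = I, so (2·p_x + 3·p_y)·x = 2·I.
Demand: x*(p_x,p_y,I) = 2·I/(2·p_x + 3·p_y), y* = 3·I/(2·p_x + 3·p_y).
Here 2·34.4 + 3·3.8 = 80.2, giving x* = 3.616 and y* = 5.4239.

x* = 3.616, y* = 5.4239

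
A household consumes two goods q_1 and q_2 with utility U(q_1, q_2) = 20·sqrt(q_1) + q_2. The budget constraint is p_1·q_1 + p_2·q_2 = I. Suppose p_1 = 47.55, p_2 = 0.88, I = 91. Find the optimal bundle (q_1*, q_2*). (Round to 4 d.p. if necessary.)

q_1* = 0.0343, q_2* = 101.5584

Utility is quasi-linear in q_2; the FOC for q_1 is 10/√q_1 = p_1/p_2.
Thus q_1* = (10·p_2/p_1)² — independent of I — with the rest of income spent on q_2.
Plugging in: q_1* = (10·0.88/47.55)² = 0.0343, q_2* = 101.5584.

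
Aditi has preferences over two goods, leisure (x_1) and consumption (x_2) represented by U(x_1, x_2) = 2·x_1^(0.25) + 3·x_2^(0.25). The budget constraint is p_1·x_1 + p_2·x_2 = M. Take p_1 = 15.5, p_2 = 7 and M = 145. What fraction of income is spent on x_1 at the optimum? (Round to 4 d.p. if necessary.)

MU_x_1 ∝ 2·x_1^(-0.75), MU_x_2 ∝ 3·x_2^(-0.75), so MRS = (2/3)·(x_2/x_1)^(0.75) = p_1/p_2.
Hence x_2/x_1 = ((3/2)·p_1/p_2)^(1/(0.75)), i.e. raised to the 4/3 power.
Substitute x_2 = (x_2/x_1)·x_1 into the budget: x_1* = M/(p_1 + p_2·(x_2/x_1)).
Numerically x_2/x_1 = 4.955642, so x_1* = 145/(15.5 + 7·4.955642) = 2.8891 and x_2* = 4.955642·2.8891 = 14.3171.
Expenditure on x_1: 15.5·2.8891 = 44.7803; share = 0.3088.

share on x_1 = 0.3088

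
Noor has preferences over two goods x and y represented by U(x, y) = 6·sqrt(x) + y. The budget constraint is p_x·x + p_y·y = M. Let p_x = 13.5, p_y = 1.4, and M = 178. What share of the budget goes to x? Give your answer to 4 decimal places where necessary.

Set MRS = p_x/p_y: 3·x^(−1/2) = p_x/p_y.
Thus x* = (3·p_y/p_x)² — independent of M — with the rest of income spent on y.
Plugging in: x* = (3·1.4/13.5)² = 0.0968, y* = 126.2095.
Expenditure on x: 13.5·0.0968 = 1.3067; share = 0.0073.

share on x = 0.0073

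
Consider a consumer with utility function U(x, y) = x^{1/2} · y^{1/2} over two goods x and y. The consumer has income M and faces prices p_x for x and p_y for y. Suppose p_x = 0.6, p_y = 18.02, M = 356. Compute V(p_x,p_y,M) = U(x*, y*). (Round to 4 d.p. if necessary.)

MU_x/MU_y = (0.5·y)/(0.5·x); tangency sets this equal to p_x/p_y.
So 0.5·p_y·y = 0.5·p_x·x; combined with the budget, a share 0.5 of income goes to x.
Demand: x*(p_x,p_y,M) = 0.5·M/p_x and y* = 0.5·M/p_y.
At p_x=0.6, p_y=18.02, M=356: x* = 0.5·356/0.6 = 296.6667, y* = 9.8779.
Utility at the optimum: U(296.6667, 9.8779) = 54.1336.

V = 54.1336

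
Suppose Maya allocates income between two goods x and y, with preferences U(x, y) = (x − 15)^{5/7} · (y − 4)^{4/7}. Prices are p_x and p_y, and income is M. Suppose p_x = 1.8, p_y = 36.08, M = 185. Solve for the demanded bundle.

Let x' = x−15, y' = y−4. MRS = (5/4)·y'/x' = p_x/p_y.
After buying the subsistence bundle (15, 4), a share 5/9 of the remaining income goes to x: x* = 15 + 5/9·(M − 15p_x − 4p_y)/p_x.
Discretionary income = 185 − 15·1.8 − 4·36.08 = 13.68; x* = 15 + 5/9·13.68/1.8 = 19.2222; y* = 4 + 4/9·13.68/36.08 = 4.1685.

x* = 19.2222, y* = 4.1685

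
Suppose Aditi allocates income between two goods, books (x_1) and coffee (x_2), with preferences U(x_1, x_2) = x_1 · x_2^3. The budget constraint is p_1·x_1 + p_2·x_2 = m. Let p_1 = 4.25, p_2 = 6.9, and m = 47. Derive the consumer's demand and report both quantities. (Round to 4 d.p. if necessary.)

x_1* = 2.7647, x_2* = 5.1087

The MRS is (1/3)·x_2/x_1. Set MRS = p_1/p_2.
So p_2·x_2 = 3·p_1·x_1; combined with the budget, a share 0.25 of income goes to x_1.
Demand: x_1*(p_1,p_2,m) = 0.25·m/p_1 and x_2* = 0.75·m/p_2.
At p_1=4.25, p_2=6.9, m=47: x_1* = 0.25·47/4.25 = 2.7647, x_2* = 5.1087.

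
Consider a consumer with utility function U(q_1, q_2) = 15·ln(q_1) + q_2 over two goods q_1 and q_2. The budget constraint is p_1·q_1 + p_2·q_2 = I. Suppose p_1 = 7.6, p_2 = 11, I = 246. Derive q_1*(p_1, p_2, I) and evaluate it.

Set MRS = p_1/p_2: (15/q_1)/1 = p_1/p_2.
So q_1*(p_1,p_2) = 15·p_2/p_1, independent of income; and q_2* = (I − 15·p_2)/p_2.
At the given prices: q_1* = 15·11/7.6 = 21.7105.

q_1* = 21.7105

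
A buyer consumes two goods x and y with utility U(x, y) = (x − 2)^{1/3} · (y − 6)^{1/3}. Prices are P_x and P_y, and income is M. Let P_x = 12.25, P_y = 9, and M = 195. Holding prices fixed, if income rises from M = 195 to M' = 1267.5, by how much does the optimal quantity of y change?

Δy* = 59.5833

After buying the subsistence bundle (2, 6), a share 0.5 of the remaining income goes to x: x* = 2 + 0.5·(M − 2P_x − 6P_y)/P_x.
Discretionary income = 195 − 2·12.25 − 6·9 = 116.5; y* = 6 + 0.5·116.5/9 = 12.4722.
At M' = 1267.5: y* = 72.0556. Change: 72.0556 − 12.4722 = 59.5833.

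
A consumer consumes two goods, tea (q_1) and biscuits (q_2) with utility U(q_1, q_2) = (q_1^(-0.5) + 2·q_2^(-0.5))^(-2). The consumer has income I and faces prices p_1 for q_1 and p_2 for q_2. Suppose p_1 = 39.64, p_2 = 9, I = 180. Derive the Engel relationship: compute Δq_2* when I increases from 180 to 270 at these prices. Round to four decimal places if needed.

Numerically q_2/q_1 = 4.265279, so q_1* = 180/(39.64 + 9·4.265279) = 2.3069 and q_2* = 4.265279·2.3069 = 9.8395.
At I' = 270: q_2* = 14.7592. Change: 14.7592 − 9.8395 = 4.9197.

Δq_2* = 4.9197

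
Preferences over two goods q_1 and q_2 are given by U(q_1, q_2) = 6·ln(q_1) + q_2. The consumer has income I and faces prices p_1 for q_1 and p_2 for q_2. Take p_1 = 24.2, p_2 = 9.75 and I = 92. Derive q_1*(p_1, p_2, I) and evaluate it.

MU_q_1 = 6/q_1, MU_q_2 = 1. Tangency: 6/q_1 = p_1/p_2.
So q_1*(p_1,p_2) = 6·p_2/p_1, independent of income; and q_2* = (I − 6·p_2)/p_2.
At the given prices: q_1* = 6·9.75/24.2 = 2.4174.

q_1* = 2.4174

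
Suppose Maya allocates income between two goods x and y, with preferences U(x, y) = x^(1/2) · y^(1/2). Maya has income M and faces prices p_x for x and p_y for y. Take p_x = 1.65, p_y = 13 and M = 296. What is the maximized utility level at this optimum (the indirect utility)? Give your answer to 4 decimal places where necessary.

The MRS is y/x. Set MRS = p_x/p_y.
So 0.5·p_y·y = 0.5·p_x·x; combined with the budget, a share 0.5 of income goes to x.
Demand: x*(p_x,p_y,M) = 0.5·M/p_x and y* = 0.5·M/p_y.
At p_x=1.65, p_y=13, M=296: x* = 0.5·296/1.65 = 89.697, y* = 11.3846.
Utility at the optimum: U(89.697, 11.3846) = 31.9557.

V = 31.9557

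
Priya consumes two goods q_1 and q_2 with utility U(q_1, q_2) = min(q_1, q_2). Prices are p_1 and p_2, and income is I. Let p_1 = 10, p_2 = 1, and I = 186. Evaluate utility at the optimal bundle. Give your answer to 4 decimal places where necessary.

Leontief preferences: the optimum is at the kink where q_1/1 = q_2/1, i.e. q_2 = q_1.
Budget: p_1·q_1 + p_2·q_1 = I, so (p_1 + p_2)·q_1 = I.
Demand: q_1*(p_1,p_2,I) = I/(p_1 + p_2), q_2* = I/(p_1 + p_2).
Here 10 + 1 = 11, giving q_1* = 16.9091 and q_2* = 16.9091.
Utility at the optimum: U(16.9091, 16.9091) = 16.9091.

V = 16.9091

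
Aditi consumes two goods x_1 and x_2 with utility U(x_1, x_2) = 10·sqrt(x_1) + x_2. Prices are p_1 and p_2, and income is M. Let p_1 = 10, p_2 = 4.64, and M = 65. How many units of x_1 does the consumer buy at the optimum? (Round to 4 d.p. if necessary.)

Set MRS = p_1/p_2: 5·x_1^(−1/2) = p_1/p_2.
Thus x_1* = (5·p_2/p_1)² — independent of M — with the rest of income spent on x_2.
Plugging in: x_1* = (5·4.64/10)² = 5.3824.

x_1* = 5.3824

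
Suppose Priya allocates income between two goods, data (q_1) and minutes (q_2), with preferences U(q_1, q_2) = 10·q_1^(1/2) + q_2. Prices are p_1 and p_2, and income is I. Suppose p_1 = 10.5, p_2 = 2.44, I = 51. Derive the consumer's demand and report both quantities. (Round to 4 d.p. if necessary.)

q_1* = 1.35, q_2* = 15.0921

Utility is quasi-linear in q_2; the FOC for q_1 is 5/√q_1 = p_1/p_2.
Thus q_1* = (5·p_2/p_1)² — independent of I — with the rest of income spent on q_2.
Plugging in: q_1* = (5·2.44/10.5)² = 1.35, q_2* = 15.0921.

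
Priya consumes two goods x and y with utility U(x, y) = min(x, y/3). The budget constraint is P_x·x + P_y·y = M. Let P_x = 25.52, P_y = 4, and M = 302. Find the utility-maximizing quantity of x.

Demand: x*(P_x,P_y,M) = M/(P_x + 3·P_y), y* = 3·M/(P_x + 3·P_y).
Here 25.52 + 3·4 = 37.52, giving x* = 8.049.

x* = 8.049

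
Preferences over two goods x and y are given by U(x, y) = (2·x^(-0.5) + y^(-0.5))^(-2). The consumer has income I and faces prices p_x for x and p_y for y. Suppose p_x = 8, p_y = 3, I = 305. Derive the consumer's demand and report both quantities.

x* = 26.2157, y* = 31.7581

MRS = MU_x/MU_y = 2·(y/x)^(1.5). Set equal to p_x/p_y.
Solve for the ratio: y/x = [(1/2)·p_x/p_y]^(2/3).
With the ratio pinned down, the budget gives x* = I/(p_x + p_y·(y/x)) and y* = (y/x)·x*.
Numerically y/x = 1.211414, so x* = 305/(8 + 3·1.211414) = 26.2157 and y* = 1.211414·26.2157 = 31.7581.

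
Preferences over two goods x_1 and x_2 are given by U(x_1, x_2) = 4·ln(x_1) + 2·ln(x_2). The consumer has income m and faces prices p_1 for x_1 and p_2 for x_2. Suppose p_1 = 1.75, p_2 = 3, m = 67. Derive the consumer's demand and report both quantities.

Tangency: MRS = 2·x_2/x_1 = p_1/p_2.
Rearranging, p_2·x_2 = (1/2)·p_1·x_1. Substituting into the budget gives p_1·x_1·(1 + (1/2)) = m.
Demand: x_1*(p_1,p_2,m) = 2/3·m/p_1 and x_2* = 1/3·m/p_2.
At p_1=1.75, p_2=3, m=67: x_1* = 2/3·67/1.75 = 25.5238, x_2* = 7.4444.

x_1* = 25.5238, x_2* = 7.4444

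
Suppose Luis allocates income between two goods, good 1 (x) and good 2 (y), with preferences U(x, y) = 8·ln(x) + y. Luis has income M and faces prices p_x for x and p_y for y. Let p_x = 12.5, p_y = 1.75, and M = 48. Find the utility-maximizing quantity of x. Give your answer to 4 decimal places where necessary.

x* = 1.12

So x*(p_x,p_y) = 8·p_y/p_x, independent of income; and y* = (M − 8·p_y)/p_y.
At the given prices: x* = 8·1.75/12.5 = 1.12.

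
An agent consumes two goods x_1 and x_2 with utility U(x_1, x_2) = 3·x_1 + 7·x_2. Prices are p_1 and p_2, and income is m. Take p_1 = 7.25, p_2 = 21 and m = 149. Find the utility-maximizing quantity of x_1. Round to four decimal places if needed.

x_1* = 20.5517

Linear utility — the consumer picks whichever good has higher MU/price: 3/7.25 = 0.4138 vs 7/21 = 0.3333.
x_1 gives more utility per dollar, so spend all income on x_1: x_1* = m/p_1, x_2* = 0.
Numerically: x_1* = 20.5517, x_2* = 0.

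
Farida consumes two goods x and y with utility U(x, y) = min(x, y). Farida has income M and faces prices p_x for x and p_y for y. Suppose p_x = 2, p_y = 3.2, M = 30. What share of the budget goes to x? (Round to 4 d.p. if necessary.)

Here 2 + 3.2 = 5.2, giving x* = 5.7692 and y* = 5.7692.
Expenditure on x: 2·5.7692 = 11.5385; share = 0.3846.

share on x = 0.3846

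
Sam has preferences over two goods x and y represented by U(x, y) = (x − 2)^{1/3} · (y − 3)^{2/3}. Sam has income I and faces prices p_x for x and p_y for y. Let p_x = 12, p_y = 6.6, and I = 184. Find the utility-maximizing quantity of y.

y* = 17.1616

This is Cobb-Douglas in (x−2, y−3): tangency gives 1/3·p_y·(y−3) = 2/3·p_x·(x−2).
After buying the subsistence bundle (2, 3), a share 1/3 of the remaining income goes to x: x* = 2 + 1/3·(I − 2p_x − 3p_y)/p_x.
Discretionary income = 184 − 2·12 − 3·6.6 = 140.2; y* = 3 + 2/3·140.2/6.6 = 17.1616.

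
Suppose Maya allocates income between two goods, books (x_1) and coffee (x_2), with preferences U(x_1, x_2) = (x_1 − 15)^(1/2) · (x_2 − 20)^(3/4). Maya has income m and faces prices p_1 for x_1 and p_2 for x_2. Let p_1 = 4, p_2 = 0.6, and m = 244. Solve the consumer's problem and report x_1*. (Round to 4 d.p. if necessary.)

This is Cobb-Douglas in (x_1−15, x_2−20): tangency gives 0.5·p_2·(x_2−20) = 0.75·p_1·(x_1−15).
After buying the subsistence bundle (15, 20), a share 0.4 of the remaining income goes to x_1: x_1* = 15 + 0.4·(m − 15p_1 − 20p_2)/p_1.
Discretionary income = 244 − 15·4 − 20·0.6 = 172; x_1* = 15 + 0.4·172/4 = 32.2.

x_1* = 32.2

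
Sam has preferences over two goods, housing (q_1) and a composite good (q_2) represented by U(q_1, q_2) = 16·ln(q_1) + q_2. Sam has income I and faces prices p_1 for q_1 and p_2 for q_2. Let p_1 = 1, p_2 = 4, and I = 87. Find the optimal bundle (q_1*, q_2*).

Set MRS = p_1/p_2: (16/q_1)/1 = p_1/p_2.
So q_1*(p_1,p_2) = 16·p_2/p_1, independent of income; and q_2* = (I − 16·p_2)/p_2.
At the given prices: q_1* = 16·4/1 = 64, and q_2* = 5.75.

q_1* = 64, q_2* = 5.75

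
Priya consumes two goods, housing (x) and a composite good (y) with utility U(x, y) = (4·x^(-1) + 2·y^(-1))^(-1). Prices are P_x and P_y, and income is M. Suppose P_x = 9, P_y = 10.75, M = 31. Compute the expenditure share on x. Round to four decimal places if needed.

share on x = 0.5641

MRS = MU_x/MU_y = 2·(y/x)^(2). Set equal to P_x/P_y.
Solve for the ratio: y/x = [(1/2)·P_x/P_y]^(0.5).
With the ratio pinned down, the budget gives x* = M/(P_x + P_y·(y/x)) and y* = (y/x)·x*.
Numerically y/x = 0.646997, so x* = 31/(9 + 10.75·0.646997) = 1.9429 and y* = 0.646997·1.9429 = 1.2571.
Expenditure on x: 9·1.9429 = 17.4864; share = 0.5641.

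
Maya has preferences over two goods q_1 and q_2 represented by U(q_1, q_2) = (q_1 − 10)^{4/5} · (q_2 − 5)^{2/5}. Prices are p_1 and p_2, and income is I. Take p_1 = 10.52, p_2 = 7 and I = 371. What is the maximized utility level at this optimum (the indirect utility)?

V = 22.3105

MRS = 2·(q_2−5)/(q_1−10). Tangency with p_1/p_2 gives q_2−5 = (1/2)·(p_1/p_2)·(q_1−10).
After buying the subsistence bundle (10, 5), a share 2/3 of the remaining income goes to q_1: q_1* = 10 + 2/3·(I − 10p_1 − 5p_2)/p_1.
Discretionary income = 371 − 10·10.52 − 5·7 = 230.8; q_1* = 10 + 2/3·230.8/10.52 = 24.6261; q_2* = 5 + 1/3·230.8/7 = 15.9905.
Utility at the optimum: U(24.6261, 15.9905) = 22.3105.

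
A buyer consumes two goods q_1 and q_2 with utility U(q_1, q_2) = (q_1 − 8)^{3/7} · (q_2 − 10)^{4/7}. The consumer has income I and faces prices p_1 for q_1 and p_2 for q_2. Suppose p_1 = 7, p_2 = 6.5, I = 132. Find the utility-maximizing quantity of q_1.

q_1* = 8.6735

MRS = (3/4)·(q_2−10)/(q_1−8). Tangency with p_1/p_2 gives q_2−10 = (4/3)·(p_1/p_2)·(q_1−8).
After buying the subsistence bundle (8, 10), a share 3/7 of the remaining income goes to q_1: q_1* = 8 + 3/7·(I − 8p_1 − 10p_2)/p_1.
Discretionary income = 132 − 8·7 − 10·6.5 = 11; q_1* = 8 + 3/7·11/7 = 8.6735.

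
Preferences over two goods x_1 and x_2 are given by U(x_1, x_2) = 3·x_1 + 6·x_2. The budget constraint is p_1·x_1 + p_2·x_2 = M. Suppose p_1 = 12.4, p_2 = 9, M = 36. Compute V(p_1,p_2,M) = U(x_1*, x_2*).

x_2 gives more utility per dollar, so spend all income on x_2: x_2* = M/p_2, x_1* = 0.
Numerically: x_1* = 0, x_2* = 4.
Utility at the optimum: U(0, 4) = 24.

V = 24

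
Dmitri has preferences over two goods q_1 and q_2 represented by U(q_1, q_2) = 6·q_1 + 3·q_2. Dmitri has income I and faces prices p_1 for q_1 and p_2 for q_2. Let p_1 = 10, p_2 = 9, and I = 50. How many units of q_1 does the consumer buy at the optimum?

Linear utility — the consumer picks whichever good has higher MU/price: 6/10 = 0.6 vs 3/9 = 0.3333.
q_1 gives more utility per dollar, so spend all income on q_1: q_1* = I/p_1, q_2* = 0.
Numerically: q_1* = 5, q_2* = 0.

q_1* = 5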